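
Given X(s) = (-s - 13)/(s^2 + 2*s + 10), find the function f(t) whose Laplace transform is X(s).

Complete the square in the denominator: s^2 + 2*s + 10 = (s + 1)^2 + 3^2.
Split the numerator to match: -s - 13 = -1·(s + 1) - 4·3.
Invert each term: -1·(s + 1)/((s + 1)^2 + 9) ↔ -e^(-t)cos(3t); -4·3/((s + 1)^2 + 9) ↔ -4e^(-t)sin(3t).

f(t) = -4*exp(-t)*sin(3*t) - exp(-t)*cos(3*t)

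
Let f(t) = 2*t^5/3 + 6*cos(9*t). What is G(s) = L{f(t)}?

The transform is linear, so treat each term independently.
(2/3)·[L{t^5} = 5!/s^6 = 120/s^6]; (6)·[L{cos(9t)} = s/(s^2 + 81)].

G(s) = 6*s/(s^2 + 81) + 80/s^6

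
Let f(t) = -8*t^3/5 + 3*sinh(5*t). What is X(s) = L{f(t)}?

The transform is linear, so treat each term independently.
(-8/5)·[L{t^3} = 3!/s^4 = 6/s^4]; (3)·[L{sinh(5t)} = 5/(s^2 - 25)].

X(s) = 15/(s^2 - 25) - 48/(5*s^4)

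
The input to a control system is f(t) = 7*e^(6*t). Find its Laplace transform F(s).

L{7} = 7/s.
By the first shifting theorem, multiplying by e^(6t) replaces s with s - 6.

F(s) = 7/(s - 6)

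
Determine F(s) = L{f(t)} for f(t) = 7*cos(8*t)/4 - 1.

F(s) = 7*s/(4*(s^2 + 64)) - 1/s

By linearity of the Laplace transform, transform each term separately.
L{-1} = -1/s; (7/4)·[L{cos(8t)} = s/(s^2 + 64)].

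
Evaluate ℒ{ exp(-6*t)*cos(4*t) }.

(s + 6)/((s + 6)^2 + 16)

L{cos(4t)} = s/(s^2 + 16).
By the first shifting theorem, multiplying by e^(-6t) replaces s with s + 6.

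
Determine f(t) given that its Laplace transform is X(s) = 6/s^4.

f(t) = t^3

Since L{t^3} = 3!/s^4 = 6/s^4, the inverse is t^3.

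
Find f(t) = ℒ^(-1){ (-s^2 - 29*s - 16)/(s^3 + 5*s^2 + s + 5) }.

f(t) = -4*sin(t) - 5*cos(t) + 4*exp(-5*t)

Factor the denominator: s^3 + 5*s^2 + s + 5 = (s + 5)*(s^2 + 1).
Partial fraction decomposition gives [4/(s + 5)] + [-5*s/(s^2 + 1)] + [-4/(s^2 + 1)].
Invert each term: 4/(s + 5) ↔ 4e^(-5t); -5·s/(s^2 + 1) ↔ -5cos(t); -4·1/(s^2 + 1) ↔ -4sin(t).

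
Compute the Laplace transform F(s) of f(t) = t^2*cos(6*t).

F(s) = 2*s*(s^2 - 108)/(s^2 + 36)^3

L{cos(6t)} = s/(s^2 + 36).
Then apply L{t^2·g(t)} = (-1)^2 d^2/ds^2[G(s)] with G(s) = s/(s^2 + 36):
differentiating 2 times and applying the sign gives 2*s*(s^2 - 108)/(s^2 + 36)^3.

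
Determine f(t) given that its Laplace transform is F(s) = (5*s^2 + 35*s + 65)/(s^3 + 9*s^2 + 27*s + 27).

Factor the denominator: s^3 + 9*s^2 + 27*s + 27 = (s + 3)^3.
Partial fraction decomposition gives [5/(s + 3)] + [5/(s + 3)^2] + [5/(s + 3)^3].
Invert each term: 5/(s + 3) ↔ 5e^(-3t); 5/(s + 3)^2 ↔ 5t·e^(-3t); 5/(s + 3)^3 ↔ (5/2)t^2·e^(-3t).

f(t) = 5*t^2*exp(-3*t)/2 + 5*t*exp(-3*t) + 5*exp(-3*t)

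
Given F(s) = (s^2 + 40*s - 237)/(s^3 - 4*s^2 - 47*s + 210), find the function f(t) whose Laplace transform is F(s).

f(t) = 3*exp(6*t) + exp(5*t) - 3*exp(-7*t)

Factor the denominator: s^3 - 4*s^2 - 47*s + 210 = (s - 6)*(s - 5)*(s + 7).
Partial fraction decomposition gives [3/(s - 6)] + [1/(s - 5)] + [-3/(s + 7)].
Invert each term: 3/(s - 6) ↔ 3e^(6t); 1/(s - 5) ↔ e^(5t); -3/(s + 7) ↔ -3e^(-7t).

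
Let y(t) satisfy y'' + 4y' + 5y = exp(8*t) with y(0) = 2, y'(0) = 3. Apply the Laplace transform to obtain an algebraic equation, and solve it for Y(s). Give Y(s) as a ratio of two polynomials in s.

Apply the Laplace transform to the equation.
Using L{y''} = s^2 Y - s·y(0) - y'(0) and L{y'} = sY - y(0), with y(0) = 2, y'(0) = 3, the left side becomes (s^2 + 4*s + 5)Y - (2*s + 11).
The right side is L{exp(8*t)} = 1/(s - 8).
So (s^2 + 4*s + 5)Y = 1/(s - 8) + (2*s + 11).
Solve for Y(s) and write it as one ratio of polynomials.

Y(s) = (2*s^2 - 5*s - 87)/(s^3 - 4*s^2 - 27*s - 40)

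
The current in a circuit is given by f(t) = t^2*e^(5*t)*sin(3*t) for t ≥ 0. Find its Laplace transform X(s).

L{sin(3t)} = 3/(s^2 + 9).
Multiplying by e^(5t) shifts s → s - 5, so L{e^(5*t)*sin(3*t)} = 3/((s - 5)^2 + 9).
Then apply L{t^2·g(t)} = (-1)^2 d^2/ds^2[G(s)] with G(s) = 3/((s - 5)^2 + 9):
differentiating 2 times and applying the sign gives 18*(s^2 - 10*s + 22)/(s^2 - 10*s + 34)^3.

X(s) = 18*(s^2 - 10*s + 22)/(s^2 - 10*s + 34)^3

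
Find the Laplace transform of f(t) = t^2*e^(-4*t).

L{e^(-4t)} = 1/(s + 4).
Then apply L{t^2·g(t)} = (-1)^2 d^2/ds^2[H(s)] with H(s) = 1/(s + 4):
differentiating 2 times and applying the sign gives 2/(s + 4)^3.

2/(s + 4)^3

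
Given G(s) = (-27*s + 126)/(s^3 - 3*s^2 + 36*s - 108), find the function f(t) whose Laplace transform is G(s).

Factor the denominator: s^3 - 3*s^2 + 36*s - 108 = (s - 3)*(s^2 + 36).
Partial fraction decomposition gives [1/(s - 3)] + [-s/(s^2 + 36)] + [-30/(s^2 + 36)].
Invert each term: 1/(s - 3) ↔ e^(3t); -1·s/(s^2 + 36) ↔ -cos(6t); -5·6/(s^2 + 36) ↔ -5sin(6t).

f(t) = exp(3*t) - 5*sin(6*t) - cos(6*t)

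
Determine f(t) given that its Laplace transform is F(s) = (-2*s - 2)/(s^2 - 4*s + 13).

f(t) = -2*exp(2*t)*sin(3*t) - 2*exp(2*t)*cos(3*t)

Complete the square in the denominator: s^2 - 4*s + 13 = (s - 2)^2 + 3^2.
Split the numerator to match: -2*s - 2 = -2·(s - 2) - 2·3.
Invert each term: -2·(s - 2)/((s - 2)^2 + 9) ↔ -2e^(2t)cos(3t); -2·3/((s - 2)^2 + 9) ↔ -2e^(2t)sin(3t).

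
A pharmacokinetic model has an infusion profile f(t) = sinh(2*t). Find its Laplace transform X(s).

L{sinh(2t)} = 2/(s^2 - 4).

X(s) = 2/(s^2 - 4)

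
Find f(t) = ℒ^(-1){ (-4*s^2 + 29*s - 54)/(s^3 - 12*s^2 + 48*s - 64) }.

Factor the denominator: s^3 - 12*s^2 + 48*s - 64 = (s - 4)^3.
Partial fraction decomposition gives [-4/(s - 4)] + [-3/(s - 4)^2] + [-2/(s - 4)^3].
Invert each term: -4/(s - 4) ↔ -4e^(4t); -3/(s - 4)^2 ↔ -3t·e^(4t); -2/(s - 4)^3 ↔ (-1)t^2·e^(4t).

f(t) = -t^2*exp(4*t) - 3*t*exp(4*t) - 4*exp(4*t)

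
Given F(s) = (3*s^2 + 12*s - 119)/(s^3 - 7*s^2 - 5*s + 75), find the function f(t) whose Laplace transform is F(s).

f(t) = 2*t*exp(5*t) + 5*exp(5*t) - 2*exp(-3*t)

Factor the denominator: s^3 - 7*s^2 - 5*s + 75 = (s - 5)^2*(s + 3).
Partial fraction decomposition gives [5/(s - 5)] + [2/(s - 5)^2] + [-2/(s + 3)].
Invert each term: 5/(s - 5) ↔ 5e^(5t); 2/(s - 5)^2 ↔ 2t·e^(5t); -2/(s + 3) ↔ -2e^(-3t).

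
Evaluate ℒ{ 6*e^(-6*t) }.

6/(s + 6)

L{6} = 6/s.
By the first shifting theorem, multiplying by e^(-6t) replaces s with s + 6.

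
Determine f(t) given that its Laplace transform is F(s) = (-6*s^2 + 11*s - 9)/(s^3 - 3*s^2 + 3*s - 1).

Factor the denominator: s^3 - 3*s^2 + 3*s - 1 = (s - 1)^3.
Partial fraction decomposition gives [-6/(s - 1)] + [-1/(s - 1)^2] + [-4/(s - 1)^3].
Invert each term: -6/(s - 1) ↔ -6e^(t); -1/(s - 1)^2 ↔ -t·e^(t); -4/(s - 1)^3 ↔ (-2)t^2·e^(t).

f(t) = -2*t^2*exp(t) - t*exp(t) - 6*exp(t)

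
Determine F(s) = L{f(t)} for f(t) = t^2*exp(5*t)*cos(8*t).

L{cos(8t)} = s/(s^2 + 64).
Multiplying by e^(5t) shifts s → s - 5, so L{exp(5*t)*cos(8*t)} = (s - 5)/((s - 5)^2 + 64).
Then apply L{t^2·g(t)} = (-1)^2 d^2/ds^2[G(s)] with G(s) = (s - 5)/((s - 5)^2 + 64):
differentiating 2 times and applying the sign gives 2*(s - 5)*(s^2 - 10*s - 167)/(s^2 - 10*s + 89)^3.

F(s) = 2*(s - 5)*(s^2 - 10*s - 167)/(s^2 - 10*s + 89)^3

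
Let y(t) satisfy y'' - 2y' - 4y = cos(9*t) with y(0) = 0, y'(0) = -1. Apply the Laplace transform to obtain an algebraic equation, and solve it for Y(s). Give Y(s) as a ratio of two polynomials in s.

Take the Laplace transform of both sides.
With L{y''} = s^2 Y - s·y(0) - y'(0) and L{y'} = sY - y(0), with y(0) = 0, y'(0) = -1: the LHS transforms to (s^2 - 2*s - 4)Y - (-1).
The right side is L{cos(9*t)} = s/(s^2 + 81).
So (s^2 - 2*s - 4)Y = s/(s^2 + 81) + (-1).
Solve for Y(s) and write it as one ratio of polynomials.

Y(s) = (-s^2 + s - 81)/(s^4 - 2*s^3 + 77*s^2 - 162*s - 324)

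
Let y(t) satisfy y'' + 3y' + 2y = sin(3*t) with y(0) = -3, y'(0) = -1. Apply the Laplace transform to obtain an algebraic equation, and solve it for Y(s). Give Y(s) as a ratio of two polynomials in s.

Laplace-transform each side.
With L{y''} = s^2 Y - s·y(0) - y'(0) and L{y'} = sY - y(0), with y(0) = -3, y'(0) = -1: the LHS transforms to (s^2 + 3*s + 2)Y - (-3*s - 10).
The right side is L{sin(3*t)} = 3/(s^2 + 9).
So (s^2 + 3*s + 2)Y = 3/(s^2 + 9) + (-3*s - 10).
Solve for Y(s) and write it as one ratio of polynomials.

Y(s) = (-3*s^3 - 10*s^2 - 27*s - 87)/(s^4 + 3*s^3 + 11*s^2 + 27*s + 18)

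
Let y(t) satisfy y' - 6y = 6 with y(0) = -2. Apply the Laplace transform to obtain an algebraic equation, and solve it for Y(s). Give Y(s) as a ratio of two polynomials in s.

Laplace-transform each side.
The derivative rules (L{y'} = sY - y(0) = sY - (-2)) turn the left side into (s - 6)Y - (-2).
The right side is L{6} = 6/s.
So (s - 6)Y = 6/s + (-2).
Solve for Y(s) and write it as one ratio of polynomials.

Y(s) = (-2*s + 6)/(s^2 - 6*s)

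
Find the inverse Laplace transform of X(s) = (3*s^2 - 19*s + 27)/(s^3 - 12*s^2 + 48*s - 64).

Factor the denominator: s^3 - 12*s^2 + 48*s - 64 = (s - 4)^3.
Partial fraction decomposition gives [3/(s - 4)] + [5/(s - 4)^2] + [-1/(s - 4)^3].
Invert each term: 3/(s - 4) ↔ 3e^(4t); 5/(s - 4)^2 ↔ 5t·e^(4t); -1/(s - 4)^3 ↔ (-1/2)t^2·e^(4t).

-t^2*exp(4*t)/2 + 5*t*exp(4*t) + 3*exp(4*t)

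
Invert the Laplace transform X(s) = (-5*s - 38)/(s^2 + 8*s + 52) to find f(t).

f(t) = -3*exp(-4*t)*sin(6*t) - 5*exp(-4*t)*cos(6*t)

Complete the square in the denominator: s^2 + 8*s + 52 = (s + 4)^2 + 6^2.
Split the numerator to match: -5*s - 38 = -5·(s + 4) - 3·6.
Invert each term: -5·(s + 4)/((s + 4)^2 + 36) ↔ -5e^(-4t)cos(6t); -3·6/((s + 4)^2 + 36) ↔ -3e^(-4t)sin(6t).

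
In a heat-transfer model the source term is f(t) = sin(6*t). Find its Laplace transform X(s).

L{sin(6t)} = 6/(s^2 + 36).

X(s) = 6/(s^2 + 36)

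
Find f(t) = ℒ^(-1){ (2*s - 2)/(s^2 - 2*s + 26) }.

f(t) = 2*exp(t)*cos(5*t)

Rewrite the denominator: s^2 - 2*s + 26 = (s - 1)^2 + 25.
The form in (s - 1) signals a first-shifting-theorem factor e^(t).
Since L{cos(5t)} = s/(s^2 + 25), the inverse is exp(t)*cos(5*t), scaled by 2.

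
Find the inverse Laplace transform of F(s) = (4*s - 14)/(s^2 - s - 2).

Factor the denominator: s^2 - s - 2 = (s - 2)*(s + 1).
Partial fraction decomposition gives [-2/(s - 2)] + [6/(s + 1)].
Invert each term: -2/(s - 2) ↔ -2e^(2t); 6/(s + 1) ↔ 6e^(-t).

-2*exp(2*t) + 6*exp(-t)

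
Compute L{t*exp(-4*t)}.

L{t} = 1!/s^2 = 1/s^2.
By the first shifting theorem, multiplying by e^(-4t) replaces s with s + 4.

(s + 4)^(-2)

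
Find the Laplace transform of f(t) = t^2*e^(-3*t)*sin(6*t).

L{sin(6t)} = 6/(s^2 + 36).
Multiplying by e^(-3t) shifts s → s + 3, so L{e^(-3*t)*sin(6*t)} = 6/((s + 3)^2 + 36).
Then apply L{t^2·g(t)} = (-1)^2 d^2/ds^2[G(s)] with G(s) = 6/((s + 3)^2 + 36):
differentiating 2 times and applying the sign gives 36*(s^2 + 6*s - 3)/(s^2 + 6*s + 45)^3.

36*(s^2 + 6*s - 3)/(s^2 + 6*s + 45)^3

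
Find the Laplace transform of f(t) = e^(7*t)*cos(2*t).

L{cos(2t)} = s/(s^2 + 4).
By the first shifting theorem, multiplying by e^(7t) replaces s with s - 7.

(s - 7)/((s - 7)^2 + 4)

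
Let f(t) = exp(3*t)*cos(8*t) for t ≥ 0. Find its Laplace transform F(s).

L{cos(8t)} = s/(s^2 + 64).
By the first shifting theorem, multiplying by e^(3t) replaces s with s - 3.

F(s) = (s - 3)/((s - 3)^2 + 64)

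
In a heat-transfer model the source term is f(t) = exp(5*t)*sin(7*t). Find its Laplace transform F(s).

L{sin(7t)} = 7/(s^2 + 49).
By the first shifting theorem, multiplying by e^(5t) replaces s with s - 5.

F(s) = 7/((s - 5)^2 + 49)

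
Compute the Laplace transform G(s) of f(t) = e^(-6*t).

L{1} = 1/s.
By the first shifting theorem, multiplying by e^(-6t) replaces s with s + 6.

G(s) = 1/(s + 6)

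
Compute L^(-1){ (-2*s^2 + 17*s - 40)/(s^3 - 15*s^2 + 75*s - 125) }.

-5*t^2*exp(5*t)/2 - 3*t*exp(5*t) - 2*exp(5*t)

Factor the denominator: s^3 - 15*s^2 + 75*s - 125 = (s - 5)^3.
Partial fraction decomposition gives [-2/(s - 5)] + [-3/(s - 5)^2] + [-5/(s - 5)^3].
Invert each term: -2/(s - 5) ↔ -2e^(5t); -3/(s - 5)^2 ↔ -3t·e^(5t); -5/(s - 5)^3 ↔ (-5/2)t^2·e^(5t).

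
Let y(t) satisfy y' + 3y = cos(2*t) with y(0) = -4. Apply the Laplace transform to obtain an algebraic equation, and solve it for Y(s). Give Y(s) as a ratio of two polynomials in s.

Apply the Laplace transform to the equation.
Using L{y'} = sY - y(0) = sY - (-4), the left side becomes (s + 3)Y - (-4).
The right side is L{cos(2*t)} = s/(s^2 + 4).
So (s + 3)Y = s/(s^2 + 4) + (-4).
Isolate Y and clear denominators.

Y(s) = (-4*s^2 + s - 16)/(s^3 + 3*s^2 + 4*s + 12)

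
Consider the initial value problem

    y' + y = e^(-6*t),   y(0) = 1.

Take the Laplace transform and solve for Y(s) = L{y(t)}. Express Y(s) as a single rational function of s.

Laplace-transform each side.
With L{y'} = sY - y(0) = sY - 1: the LHS transforms to (s + 1)Y - (1).
The right side is L{e^(-6*t)} = 1/(s + 6).
So (s + 1)Y = 1/(s + 6) + (1).
Isolate Y and clear denominators.

Y(s) = (s + 7)/(s^2 + 7*s + 6)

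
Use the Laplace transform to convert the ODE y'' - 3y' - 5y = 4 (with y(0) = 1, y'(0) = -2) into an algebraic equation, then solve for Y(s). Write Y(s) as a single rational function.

Y(s) = (s^2 - 5*s + 4)/(s^3 - 3*s^2 - 5*s)

Take the Laplace transform of both sides.
With L{y''} = s^2 Y - s·y(0) - y'(0) and L{y'} = sY - y(0), with y(0) = 1, y'(0) = -2: the LHS transforms to (s^2 - 3*s - 5)Y - (s - 5).
The right side is L{4} = 4/s.
So (s^2 - 3*s - 5)Y = 4/s + (s - 5).
Isolate Y and clear denominators.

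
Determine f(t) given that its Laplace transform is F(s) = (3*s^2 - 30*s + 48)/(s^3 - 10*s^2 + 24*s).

f(t) = -2*exp(6*t) + 3*exp(4*t) + 2

Factor the denominator: s^3 - 10*s^2 + 24*s = s*(s - 6)*(s - 4).
Partial fraction decomposition gives [2/s] + [3/(s - 4)] + [-2/(s - 6)].
Invert each term: 2/(s - 0) ↔ 2e^(0t); 3/(s - 4) ↔ 3e^(4t); -2/(s - 6) ↔ -2e^(6t).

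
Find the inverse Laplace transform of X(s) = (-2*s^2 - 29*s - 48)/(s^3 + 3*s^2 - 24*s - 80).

-4*t*exp(-4*t) - 3*exp(5*t) + exp(-4*t)

Factor the denominator: s^3 + 3*s^2 - 24*s - 80 = (s - 5)*(s + 4)^2.
Partial fraction decomposition gives [1/(s + 4)] + [-4/(s + 4)^2] + [-3/(s - 5)].
Invert each term: 1/(s + 4) ↔ e^(-4t); -4/(s + 4)^2 ↔ -4t·e^(-4t); -3/(s - 5) ↔ -3e^(5t).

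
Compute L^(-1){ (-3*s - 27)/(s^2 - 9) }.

-6*exp(3*t) + 3*exp(-3*t)

Factor the denominator: s^2 - 9 = (s - 3)*(s + 3).
Partial fraction decomposition gives [3/(s + 3)] + [-6/(s - 3)].
Invert each term: 3/(s + 3) ↔ 3e^(-3t); -6/(s - 3) ↔ -6e^(3t).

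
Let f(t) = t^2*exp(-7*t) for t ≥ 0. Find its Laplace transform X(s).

X(s) = 2/(s + 7)^3

L{e^(-7t)} = 1/(s + 7).
Then apply L{t^2·g(t)} = (-1)^2 d^2/ds^2[G(s)] with G(s) = 1/(s + 7):
differentiating 2 times and applying the sign gives 2/(s + 7)^3.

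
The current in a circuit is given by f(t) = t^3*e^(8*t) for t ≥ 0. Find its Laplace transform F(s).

F(s) = 6/(s - 8)^4

L{t^3} = 3!/s^4 = 6/s^4.
By the first shifting theorem, multiplying by e^(8t) replaces s with s - 8.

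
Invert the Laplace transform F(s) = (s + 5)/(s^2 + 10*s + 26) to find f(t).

f(t) = exp(-5*t)*cos(t)

Rewrite the denominator: s^2 + 10*s + 26 = (s + 5)^2 + 1.
The form in (s + 5) signals a first-shifting-theorem factor e^(-5t).
Since L{cos(t)} = s/(s^2 + 1), the inverse is e^(-5*t)*cos(t).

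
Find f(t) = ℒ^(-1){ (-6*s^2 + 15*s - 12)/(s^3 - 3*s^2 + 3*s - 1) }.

f(t) = -3*t^2*exp(t)/2 + 3*t*exp(t) - 6*exp(t)

Factor the denominator: s^3 - 3*s^2 + 3*s - 1 = (s - 1)^3.
Partial fraction decomposition gives [-6/(s - 1)] + [3/(s - 1)^2] + [-3/(s - 1)^3].
Invert each term: -6/(s - 1) ↔ -6e^(t); 3/(s - 1)^2 ↔ 3t·e^(t); -3/(s - 1)^3 ↔ (-3/2)t^2·e^(t).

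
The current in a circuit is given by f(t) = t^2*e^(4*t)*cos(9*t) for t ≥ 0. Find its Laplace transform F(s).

F(s) = 2*(s - 4)*(s^2 - 8*s - 227)/(s^2 - 8*s + 97)^3

L{cos(9t)} = s/(s^2 + 81).
Multiplying by e^(4t) shifts s → s - 4, so L{e^(4*t)*cos(9*t)} = (s - 4)/((s - 4)^2 + 81).
Then apply L{t^2·g(t)} = (-1)^2 d^2/ds^2[G(s)] with G(s) = (s - 4)/((s - 4)^2 + 81):
differentiating 2 times and applying the sign gives 2*(s - 4)*(s^2 - 8*s - 227)/(s^2 - 8*s + 97)^3.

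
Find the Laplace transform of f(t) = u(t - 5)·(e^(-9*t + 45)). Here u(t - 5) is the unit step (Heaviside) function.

exp(-5*s)/(s + 9)

By the second shifting theorem, L{u(t - c)·g(t - c)} = e^(-cs)·G(s) with c = 5 and G(s) = L{g(t)}.
L{e^(-9t)} = 1/(s + 9).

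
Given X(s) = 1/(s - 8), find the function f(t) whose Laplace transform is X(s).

f(t) = exp(8*t)

Since L{e^(8t)} = 1/(s - 8), the inverse is e^(8*t).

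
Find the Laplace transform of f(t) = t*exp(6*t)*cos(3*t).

(s - 9)*(s - 3)/(s^2 - 12*s + 45)^2

L{cos(3t)} = s/(s^2 + 9).
Multiplying by e^(6t) shifts s → s - 6, so L{exp(6*t)*cos(3*t)} = (s - 6)/((s - 6)^2 + 9).
Then apply L{t·g(t)} = -d/ds[G(s)] with G(s) = (s - 6)/((s - 6)^2 + 9):
differentiating 1 time and applying the sign gives (s - 9)*(s - 3)/(s^2 - 12*s + 45)^2.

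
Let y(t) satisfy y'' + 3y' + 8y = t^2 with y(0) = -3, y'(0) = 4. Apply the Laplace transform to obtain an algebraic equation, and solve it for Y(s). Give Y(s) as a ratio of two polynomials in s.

Transform both sides with L{·}.
Using L{y''} = s^2 Y - s·y(0) - y'(0) and L{y'} = sY - y(0), with y(0) = -3, y'(0) = 4, the left side becomes (s^2 + 3*s + 8)Y - (-3*s - 5).
The right side is L{t^2} = 2/s^3.
So (s^2 + 3*s + 8)Y = 2/s^3 + (-3*s - 5).
Isolate Y and clear denominators.

Y(s) = (-3*s^4 - 5*s^3 + 2)/(s^5 + 3*s^4 + 8*s^3)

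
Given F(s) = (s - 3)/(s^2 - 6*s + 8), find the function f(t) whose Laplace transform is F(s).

f(t) = exp(3*t)*cosh(t)

Rewrite the denominator: s^2 - 6*s + 8 = (s - 3)^2 - 1.
The form in (s - 3) signals a first-shifting-theorem factor e^(3t).
Since L{cosh(t)} = s/(s^2 - 1), the inverse is e^(3*t)*cosh(t).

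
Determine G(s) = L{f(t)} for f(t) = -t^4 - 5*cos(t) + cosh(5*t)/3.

G(s) = -5*s/(s^2 + 1) + s/(3*(s^2 - 25)) - 24/s^5

The transform is linear, so treat each term independently.
(-1)·[L{t^4} = 4!/s^5 = 24/s^5]; (-5)·[L{cos(t)} = s/(s^2 + 1)]; (1/3)·[L{cosh(5t)} = s/(s^2 - 25)].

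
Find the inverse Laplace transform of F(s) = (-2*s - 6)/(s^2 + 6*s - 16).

Rewrite the denominator: s^2 + 6*s - 16 = (s + 3)^2 - 25.
The form in (s + 3) signals a first-shifting-theorem factor e^(-3t).
Since L{cosh(5t)} = s/(s^2 - 25), the inverse is e^(-3*t)*cosh(5*t), scaled by -2.

-2*exp(-3*t)*cosh(5*t)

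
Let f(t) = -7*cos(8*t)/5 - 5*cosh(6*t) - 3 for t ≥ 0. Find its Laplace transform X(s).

The transform is linear, so treat each term independently.
(-5)·[L{cosh(6t)} = s/(s^2 - 36)]; (-7/5)·[L{cos(8t)} = s/(s^2 + 64)]; L{-3} = -3/s.

X(s) = -7*s/(5*(s^2 + 64)) - 5*s/(s^2 - 36) - 3/s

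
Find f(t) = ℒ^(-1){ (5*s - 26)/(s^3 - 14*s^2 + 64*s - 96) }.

Factor the denominator: s^3 - 14*s^2 + 64*s - 96 = (s - 6)*(s - 4)^2.
Partial fraction decomposition gives [-1/(s - 4)] + [3/(s - 4)^2] + [1/(s - 6)].
Invert each term: -1/(s - 4) ↔ -e^(4t); 3/(s - 4)^2 ↔ 3t·e^(4t); 1/(s - 6) ↔ e^(6t).

f(t) = 3*t*exp(4*t) + exp(6*t) - exp(4*t)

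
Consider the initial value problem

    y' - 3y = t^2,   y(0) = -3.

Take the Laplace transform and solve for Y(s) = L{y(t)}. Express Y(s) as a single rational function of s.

Y(s) = (-3*s^3 + 2)/(s^4 - 3*s^3)

Apply the Laplace transform to the equation.
With L{y'} = sY - y(0) = sY - (-3): the LHS transforms to (s - 3)Y - (-3).
The right side is L{t^2} = 2/s^3.
So (s - 3)Y = 2/s^3 + (-3).
Isolate Y and clear denominators.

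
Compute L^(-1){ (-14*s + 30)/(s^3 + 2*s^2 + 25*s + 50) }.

-2*sin(5*t) - 2*cos(5*t) + 2*exp(-2*t)

Factor the denominator: s^3 + 2*s^2 + 25*s + 50 = (s + 2)*(s^2 + 25).
Partial fraction decomposition gives [2/(s + 2)] + [-2*s/(s^2 + 25)] + [-10/(s^2 + 25)].
Invert each term: 2/(s + 2) ↔ 2e^(-2t); -2·s/(s^2 + 25) ↔ -2cos(5t); -2·5/(s^2 + 25) ↔ -2sin(5t).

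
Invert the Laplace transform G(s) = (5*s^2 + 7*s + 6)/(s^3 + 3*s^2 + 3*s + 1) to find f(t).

Factor the denominator: s^3 + 3*s^2 + 3*s + 1 = (s + 1)^3.
Partial fraction decomposition gives [5/(s + 1)] + [-3/(s + 1)^2] + [4/(s + 1)^3].
Invert each term: 5/(s + 1) ↔ 5e^(-t); -3/(s + 1)^2 ↔ -3t·e^(-t); 4/(s + 1)^3 ↔ (2)t^2·e^(-t).

f(t) = 2*t^2*exp(-t) - 3*t*exp(-t) + 5*exp(-t)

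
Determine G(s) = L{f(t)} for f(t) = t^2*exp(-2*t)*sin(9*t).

L{sin(9t)} = 9/(s^2 + 81).
Multiplying by e^(-2t) shifts s → s + 2, so L{exp(-2*t)*sin(9*t)} = 9/((s + 2)^2 + 81).
Then apply L{t^2·g(t)} = (-1)^2 d^2/ds^2[H(s)] with H(s) = 9/((s + 2)^2 + 81):
differentiating 2 times and applying the sign gives 54*(s^2 + 4*s - 23)/(s^2 + 4*s + 85)^3.

G(s) = 54*(s^2 + 4*s - 23)/(s^2 + 4*s + 85)^3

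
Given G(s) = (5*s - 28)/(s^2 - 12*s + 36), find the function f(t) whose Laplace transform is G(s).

f(t) = 2*t*exp(6*t) + 5*exp(6*t)

Factor the denominator: s^2 - 12*s + 36 = (s - 6)^2.
Partial fraction decomposition gives [5/(s - 6)] + [2/(s - 6)^2].
Invert each term: 5/(s - 6) ↔ 5e^(6t); 2/(s - 6)^2 ↔ 2t·e^(6t).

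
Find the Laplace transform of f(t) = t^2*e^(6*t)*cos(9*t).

L{cos(9t)} = s/(s^2 + 81).
Multiplying by e^(6t) shifts s → s - 6, so L{e^(6*t)*cos(9*t)} = (s - 6)/((s - 6)^2 + 81).
Then apply L{t^2·g(t)} = (-1)^2 d^2/ds^2[H(s)] with H(s) = (s - 6)/((s - 6)^2 + 81):
differentiating 2 times and applying the sign gives 2*(s - 6)*(s^2 - 12*s - 207)/(s^2 - 12*s + 117)^3.

2*(s - 6)*(s^2 - 12*s - 207)/(s^2 - 12*s + 117)^3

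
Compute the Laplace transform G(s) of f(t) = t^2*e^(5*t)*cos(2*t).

L{cos(2t)} = s/(s^2 + 4).
Multiplying by e^(5t) shifts s → s - 5, so L{e^(5*t)*cos(2*t)} = (s - 5)/((s - 5)^2 + 4).
Then apply L{t^2·g(t)} = (-1)^2 d^2/ds^2[H(s)] with H(s) = (s - 5)/((s - 5)^2 + 4):
differentiating 2 times and applying the sign gives 2*(s - 5)*(s^2 - 10*s + 13)/(s^2 - 10*s + 29)^3.

G(s) = 2*(s - 5)*(s^2 - 10*s + 13)/(s^2 - 10*s + 29)^3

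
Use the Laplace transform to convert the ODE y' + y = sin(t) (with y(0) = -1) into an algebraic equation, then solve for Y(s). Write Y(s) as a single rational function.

Y(s) = -s^2/(s^3 + s^2 + s + 1)

Take the Laplace transform of both sides.
With L{y'} = sY - y(0) = sY - (-1): the LHS transforms to (s + 1)Y - (-1).
The right side is L{sin(t)} = 1/(s^2 + 1).
So (s + 1)Y = 1/(s^2 + 1) + (-1).
Isolate Y and clear denominators.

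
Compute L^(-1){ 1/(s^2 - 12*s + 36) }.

t*exp(6*t)

Rewrite the denominator: s^2 - 12*s + 36 = (s - 6)^2.
The form in (s - 6) signals a first-shifting-theorem factor e^(6t).
Since L{t} = 1!/s^2 = 1/s^2, the inverse is t*exp(6*t).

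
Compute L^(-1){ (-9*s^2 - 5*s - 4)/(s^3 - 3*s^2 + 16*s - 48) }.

Factor the denominator: s^3 - 3*s^2 + 16*s - 48 = (s - 3)*(s^2 + 16).
Partial fraction decomposition gives [-4/(s - 3)] + [-5*s/(s^2 + 16)] + [-20/(s^2 + 16)].
Invert each term: -4/(s - 3) ↔ -4e^(3t); -5·s/(s^2 + 16) ↔ -5cos(4t); -5·4/(s^2 + 16) ↔ -5sin(4t).

-4*exp(3*t) - 5*sin(4*t) - 5*cos(4*t)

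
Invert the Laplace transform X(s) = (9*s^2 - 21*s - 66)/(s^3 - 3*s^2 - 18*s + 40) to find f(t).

Factor the denominator: s^3 - 3*s^2 - 18*s + 40 = (s - 5)*(s - 2)*(s + 4).
Partial fraction decomposition gives [2/(s - 5)] + [4/(s - 2)] + [3/(s + 4)].
Invert each term: 2/(s - 5) ↔ 2e^(5t); 4/(s - 2) ↔ 4e^(2t); 3/(s + 4) ↔ 3e^(-4t).

f(t) = 2*exp(5*t) + 4*exp(2*t) + 3*exp(-4*t)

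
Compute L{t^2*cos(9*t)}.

2*s*(s^2 - 243)/(s^2 + 81)^3

L{cos(9t)} = s/(s^2 + 81).
Then apply L{t^2·g(t)} = (-1)^2 d^2/ds^2[G(s)] with G(s) = s/(s^2 + 81):
differentiating 2 times and applying the sign gives 2*s*(s^2 - 243)/(s^2 + 81)^3.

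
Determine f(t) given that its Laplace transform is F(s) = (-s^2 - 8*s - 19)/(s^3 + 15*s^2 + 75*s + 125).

f(t) = -2*t^2*exp(-5*t) + 2*t*exp(-5*t) - exp(-5*t)

Factor the denominator: s^3 + 15*s^2 + 75*s + 125 = (s + 5)^3.
Partial fraction decomposition gives [-1/(s + 5)] + [2/(s + 5)^2] + [-4/(s + 5)^3].
Invert each term: -1/(s + 5) ↔ -e^(-5t); 2/(s + 5)^2 ↔ 2t·e^(-5t); -4/(s + 5)^3 ↔ (-2)t^2·e^(-5t).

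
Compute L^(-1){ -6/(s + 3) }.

Since L{e^(-3t)} = 1/(s + 3), the inverse is exp(-3*t), scaled by -6.

-6*exp(-3*t)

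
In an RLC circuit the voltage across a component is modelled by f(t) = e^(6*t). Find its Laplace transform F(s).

F(s) = 1/(s - 6)

L{e^(6t)} = 1/(s - 6).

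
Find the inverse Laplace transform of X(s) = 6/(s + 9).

6*exp(-9*t)

Since L{e^(-9t)} = 1/(s + 9), the inverse is e^(-9*t), scaled by 6.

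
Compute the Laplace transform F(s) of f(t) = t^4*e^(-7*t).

F(s) = 24/(s + 7)^5

L{t^4} = 4!/s^5 = 24/s^5.
By the first shifting theorem, multiplying by e^(-7t) replaces s with s + 7.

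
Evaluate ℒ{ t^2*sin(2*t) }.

L{sin(2t)} = 2/(s^2 + 4).
Then apply L{t^2·g(t)} = (-1)^2 d^2/ds^2[G(s)] with G(s) = 2/(s^2 + 4):
differentiating 2 times and applying the sign gives 4*(3*s^2 - 4)/(s^2 + 4)^3.

4*(3*s^2 - 4)/(s^2 + 4)^3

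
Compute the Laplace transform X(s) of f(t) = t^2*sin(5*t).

X(s) = 10*(3*s^2 - 25)/(s^2 + 25)^3

L{sin(5t)} = 5/(s^2 + 25).
Then apply L{t^2·g(t)} = (-1)^2 d^2/ds^2[G(s)] with G(s) = 5/(s^2 + 25):
differentiating 2 times and applying the sign gives 10*(3*s^2 - 25)/(s^2 + 25)^3.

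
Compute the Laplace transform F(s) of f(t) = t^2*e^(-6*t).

F(s) = 2/(s + 6)^3

L{e^(-6t)} = 1/(s + 6).
Then apply L{t^2·g(t)} = (-1)^2 d^2/ds^2[G(s)] with G(s) = 1/(s + 6):
differentiating 2 times and applying the sign gives 2/(s + 6)^3.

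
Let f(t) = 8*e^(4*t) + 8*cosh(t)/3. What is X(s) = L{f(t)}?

The transform is linear, so treat each term independently.
(8)·[L{e^(4t)} = 1/(s - 4)]; (8/3)·[L{cosh(t)} = s/(s^2 - 1)].

X(s) = 8*s/(3*(s^2 - 1)) + 8/(s - 4)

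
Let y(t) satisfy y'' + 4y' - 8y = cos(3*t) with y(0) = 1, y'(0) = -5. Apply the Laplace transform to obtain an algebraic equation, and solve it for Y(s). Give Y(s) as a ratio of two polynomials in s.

Y(s) = (s^3 - s^2 + 10*s - 9)/(s^4 + 4*s^3 + s^2 + 36*s - 72)

Apply the Laplace transform to the equation.
Using L{y''} = s^2 Y - s·y(0) - y'(0) and L{y'} = sY - y(0), with y(0) = 1, y'(0) = -5, the left side becomes (s^2 + 4*s - 8)Y - (s - 1).
The right side is L{cos(3*t)} = s/(s^2 + 9).
So (s^2 + 4*s - 8)Y = s/(s^2 + 9) + (s - 1).
Isolate Y and clear denominators.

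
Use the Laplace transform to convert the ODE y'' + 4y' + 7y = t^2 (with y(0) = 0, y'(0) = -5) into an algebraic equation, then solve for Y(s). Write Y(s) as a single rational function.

Y(s) = (-5*s^3 + 2)/(s^5 + 4*s^4 + 7*s^3)

Laplace-transform each side.
With L{y''} = s^2 Y - s·y(0) - y'(0) and L{y'} = sY - y(0), with y(0) = 0, y'(0) = -5: the LHS transforms to (s^2 + 4*s + 7)Y - (-5).
The right side is L{t^2} = 2/s^3.
So (s^2 + 4*s + 7)Y = 2/s^3 + (-5).
Divide through and combine into a single rational function.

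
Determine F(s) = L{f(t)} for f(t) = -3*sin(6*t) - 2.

F(s) = -18/(s^2 + 36) - 2/s

Apply the Laplace transform termwise.
L{-2} = -2/s; (-3)·[L{sin(6t)} = 6/(s^2 + 36)].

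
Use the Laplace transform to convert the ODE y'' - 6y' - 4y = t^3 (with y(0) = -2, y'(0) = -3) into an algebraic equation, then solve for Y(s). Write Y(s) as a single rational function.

Laplace-transform each side.
The derivative rules (L{y''} = s^2 Y - s·y(0) - y'(0) and L{y'} = sY - y(0), with y(0) = -2, y'(0) = -3) turn the left side into (s^2 - 6*s - 4)Y - (-2*s + 9).
The right side is L{t^3} = 6/s^4.
So (s^2 - 6*s - 4)Y = 6/s^4 + (-2*s + 9).
Divide through and combine into a single rational function.

Y(s) = (-2*s^5 + 9*s^4 + 6)/(s^6 - 6*s^5 - 4*s^4)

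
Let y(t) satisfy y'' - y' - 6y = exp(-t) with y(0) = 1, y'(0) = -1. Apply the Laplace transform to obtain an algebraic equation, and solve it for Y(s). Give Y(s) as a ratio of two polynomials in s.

Transform both sides with L{·}.
Using L{y''} = s^2 Y - s·y(0) - y'(0) and L{y'} = sY - y(0), with y(0) = 1, y'(0) = -1, the left side becomes (s^2 - s - 6)Y - (s - 2).
The right side is L{exp(-t)} = 1/(s + 1).
So (s^2 - s - 6)Y = 1/(s + 1) + (s - 2).
Divide through and combine into a single rational function.

Y(s) = (s^2 - s - 1)/(s^3 - 7*s - 6)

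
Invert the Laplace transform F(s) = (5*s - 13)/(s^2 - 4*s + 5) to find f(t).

Complete the square in the denominator: s^2 - 4*s + 5 = (s - 2)^2 + 1^2.
Split the numerator to match: 5*s - 13 = 5·(s - 2) - 3·1.
Invert each term: 5·(s - 2)/((s - 2)^2 + 1) ↔ 5e^(2t)cos(t); -3·1/((s - 2)^2 + 1) ↔ -3e^(2t)sin(t).

f(t) = -3*exp(2*t)*sin(t) + 5*exp(2*t)*cos(t)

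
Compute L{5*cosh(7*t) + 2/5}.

5*s/(s^2 - 49) + 2/(5*s)

By linearity of the Laplace transform, transform each term separately.
(5)·[L{cosh(7t)} = s/(s^2 - 49)]; L{2/5} = (2/5)/s.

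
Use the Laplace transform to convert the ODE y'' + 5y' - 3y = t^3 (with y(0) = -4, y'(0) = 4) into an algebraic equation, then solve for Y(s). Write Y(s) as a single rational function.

Take the Laplace transform of both sides.
Using L{y''} = s^2 Y - s·y(0) - y'(0) and L{y'} = sY - y(0), with y(0) = -4, y'(0) = 4, the left side becomes (s^2 + 5*s - 3)Y - (-4*s - 16).
The right side is L{t^3} = 6/s^4.
So (s^2 + 5*s - 3)Y = 6/s^4 + (-4*s - 16).
Divide through and combine into a single rational function.

Y(s) = (-4*s^5 - 16*s^4 + 6)/(s^6 + 5*s^5 - 3*s^4)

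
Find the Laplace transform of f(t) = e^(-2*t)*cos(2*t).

L{cos(2t)} = s/(s^2 + 4).
By the first shifting theorem, multiplying by e^(-2t) replaces s with s + 2.

(s + 2)/((s + 2)^2 + 4)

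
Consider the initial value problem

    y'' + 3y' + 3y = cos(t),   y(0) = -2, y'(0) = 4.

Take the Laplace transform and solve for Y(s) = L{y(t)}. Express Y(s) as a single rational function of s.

Transform both sides with L{·}.
Using L{y''} = s^2 Y - s·y(0) - y'(0) and L{y'} = sY - y(0), with y(0) = -2, y'(0) = 4, the left side becomes (s^2 + 3*s + 3)Y - (-2*s - 2).
The right side is L{cos(t)} = s/(s^2 + 1).
So (s^2 + 3*s + 3)Y = s/(s^2 + 1) + (-2*s - 2).
Isolate Y and clear denominators.

Y(s) = (-2*s^3 - 2*s^2 - s - 2)/(s^4 + 3*s^3 + 4*s^2 + 3*s + 3)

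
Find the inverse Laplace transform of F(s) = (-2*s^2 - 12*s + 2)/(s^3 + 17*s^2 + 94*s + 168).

Factor the denominator: s^3 + 17*s^2 + 94*s + 168 = (s + 4)*(s + 6)*(s + 7).
Partial fraction decomposition gives [-4/(s + 7)] + [-1/(s + 6)] + [3/(s + 4)].
Invert each term: -4/(s + 7) ↔ -4e^(-7t); -1/(s + 6) ↔ -e^(-6t); 3/(s + 4) ↔ 3e^(-4t).

3*exp(-4*t) - exp(-6*t) - 4*exp(-7*t)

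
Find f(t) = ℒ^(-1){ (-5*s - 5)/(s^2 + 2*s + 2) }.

f(t) = -5*exp(-t)*cos(t)

Rewrite the denominator: s^2 + 2*s + 2 = (s + 1)^2 + 1.
The form in (s + 1) signals a first-shifting-theorem factor e^(-t).
Since L{cos(t)} = s/(s^2 + 1), the inverse is e^(-t)*cos(t), scaled by -5.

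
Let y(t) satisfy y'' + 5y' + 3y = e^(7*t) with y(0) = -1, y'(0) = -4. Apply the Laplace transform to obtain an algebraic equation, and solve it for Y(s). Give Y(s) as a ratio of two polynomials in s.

Y(s) = (-s^2 - 2*s + 64)/(s^3 - 2*s^2 - 32*s - 21)

Apply the Laplace transform to the equation.
The derivative rules (L{y''} = s^2 Y - s·y(0) - y'(0) and L{y'} = sY - y(0), with y(0) = -1, y'(0) = -4) turn the left side into (s^2 + 5*s + 3)Y - (-s - 9).
The right side is L{e^(7*t)} = 1/(s - 7).
So (s^2 + 5*s + 3)Y = 1/(s - 7) + (-s - 9).
Solve for Y(s) and write it as one ratio of polynomials.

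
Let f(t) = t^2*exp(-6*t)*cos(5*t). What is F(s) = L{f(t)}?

F(s) = 2*(s + 6)*(s^2 + 12*s - 39)/(s^2 + 12*s + 61)^3

L{cos(5t)} = s/(s^2 + 25).
Multiplying by e^(-6t) shifts s → s + 6, so L{exp(-6*t)*cos(5*t)} = (s + 6)/((s + 6)^2 + 25).
Then apply L{t^2·g(t)} = (-1)^2 d^2/ds^2[G(s)] with G(s) = (s + 6)/((s + 6)^2 + 25):
differentiating 2 times and applying the sign gives 2*(s + 6)*(s^2 + 12*s - 39)/(s^2 + 12*s + 61)^3.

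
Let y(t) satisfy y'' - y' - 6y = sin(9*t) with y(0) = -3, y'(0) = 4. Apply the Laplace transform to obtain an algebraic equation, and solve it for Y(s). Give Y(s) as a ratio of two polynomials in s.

Y(s) = (-3*s^3 + 7*s^2 - 243*s + 576)/(s^4 - s^3 + 75*s^2 - 81*s - 486)

Transform both sides with L{·}.
With L{y''} = s^2 Y - s·y(0) - y'(0) and L{y'} = sY - y(0), with y(0) = -3, y'(0) = 4: the LHS transforms to (s^2 - s - 6)Y - (-3*s + 7).
The right side is L{sin(9*t)} = 9/(s^2 + 81).
So (s^2 - s - 6)Y = 9/(s^2 + 81) + (-3*s + 7).
Isolate Y and clear denominators.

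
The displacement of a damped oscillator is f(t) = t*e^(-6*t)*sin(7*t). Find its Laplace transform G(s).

L{sin(7t)} = 7/(s^2 + 49).
Multiplying by e^(-6t) shifts s → s + 6, so L{e^(-6*t)*sin(7*t)} = 7/((s + 6)^2 + 49).
Then apply L{t·g(t)} = -d/ds[H(s)] with H(s) = 7/((s + 6)^2 + 49):
differentiating 1 time and applying the sign gives 14*(s + 6)/(s^2 + 12*s + 85)^2.

G(s) = 14*(s + 6)/(s^2 + 12*s + 85)^2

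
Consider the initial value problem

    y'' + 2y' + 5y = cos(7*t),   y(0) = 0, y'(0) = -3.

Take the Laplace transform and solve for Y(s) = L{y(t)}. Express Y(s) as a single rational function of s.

Y(s) = (-3*s^2 + s - 147)/(s^4 + 2*s^3 + 54*s^2 + 98*s + 245)

Transform both sides with L{·}.
With L{y''} = s^2 Y - s·y(0) - y'(0) and L{y'} = sY - y(0), with y(0) = 0, y'(0) = -3: the LHS transforms to (s^2 + 2*s + 5)Y - (-3).
The right side is L{cos(7*t)} = s/(s^2 + 49).
So (s^2 + 2*s + 5)Y = s/(s^2 + 49) + (-3).
Isolate Y and clear denominators.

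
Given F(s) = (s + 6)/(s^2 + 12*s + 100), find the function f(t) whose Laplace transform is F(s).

f(t) = exp(-6*t)*cos(8*t)

Rewrite the denominator: s^2 + 12*s + 100 = (s + 6)^2 + 64.
The form in (s + 6) signals a first-shifting-theorem factor e^(-6t).
Since L{cos(8t)} = s/(s^2 + 64), the inverse is e^(-6*t)*cos(8*t).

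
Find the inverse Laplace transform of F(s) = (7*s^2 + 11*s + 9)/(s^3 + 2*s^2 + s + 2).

Factor the denominator: s^3 + 2*s^2 + s + 2 = (s + 2)*(s^2 + 1).
Partial fraction decomposition gives [3/(s + 2)] + [4*s/(s^2 + 1)] + [3/(s^2 + 1)].
Invert each term: 3/(s + 2) ↔ 3e^(-2t); 4·s/(s^2 + 1) ↔ 4cos(t); 3·1/(s^2 + 1) ↔ 3sin(t).

3*sin(t) + 4*cos(t) + 3*exp(-2*t)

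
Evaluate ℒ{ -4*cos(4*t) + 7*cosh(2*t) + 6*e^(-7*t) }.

The transform is linear, so treat each term independently.
(7)·[L{cosh(2t)} = s/(s^2 - 4)]; (-4)·[L{cos(4t)} = s/(s^2 + 16)]; (6)·[L{e^(-7t)} = 1/(s + 7)].

-4*s/(s^2 + 16) + 7*s/(s^2 - 4) + 6/(s + 7)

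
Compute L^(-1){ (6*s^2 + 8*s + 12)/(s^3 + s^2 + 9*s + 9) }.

Factor the denominator: s^3 + s^2 + 9*s + 9 = (s + 1)*(s^2 + 9).
Partial fraction decomposition gives [1/(s + 1)] + [5*s/(s^2 + 9)] + [3/(s^2 + 9)].
Invert each term: 1/(s + 1) ↔ e^(-t); 5·s/(s^2 + 9) ↔ 5cos(3t); 1·3/(s^2 + 9) ↔ sin(3t).

sin(3*t) + 5*cos(3*t) + exp(-t)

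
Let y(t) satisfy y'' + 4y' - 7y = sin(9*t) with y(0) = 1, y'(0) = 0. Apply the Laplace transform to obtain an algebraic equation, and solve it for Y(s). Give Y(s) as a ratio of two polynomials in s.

Y(s) = (s^3 + 4*s^2 + 81*s + 333)/(s^4 + 4*s^3 + 74*s^2 + 324*s - 567)

Apply the Laplace transform to the equation.
The derivative rules (L{y''} = s^2 Y - s·y(0) - y'(0) and L{y'} = sY - y(0), with y(0) = 1, y'(0) = 0) turn the left side into (s^2 + 4*s - 7)Y - (s + 4).
The right side is L{sin(9*t)} = 9/(s^2 + 81).
So (s^2 + 4*s - 7)Y = 9/(s^2 + 81) + (s + 4).
Solve for Y(s) and write it as one ratio of polynomials.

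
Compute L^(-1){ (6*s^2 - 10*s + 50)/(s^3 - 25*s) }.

Factor the denominator: s^3 - 25*s = s*(s - 5)*(s + 5).
Partial fraction decomposition gives [5/(s + 5)] + [-2/s] + [3/(s - 5)].
Invert each term: 5/(s + 5) ↔ 5e^(-5t); -2/(s - 0) ↔ -2e^(0t); 3/(s - 5) ↔ 3e^(5t).

3*exp(5*t) - 2 + 5*exp(-5*t)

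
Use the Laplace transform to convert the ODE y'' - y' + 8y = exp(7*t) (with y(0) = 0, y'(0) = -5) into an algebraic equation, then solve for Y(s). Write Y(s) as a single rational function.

Y(s) = (-5*s + 36)/(s^3 - 8*s^2 + 15*s - 56)

Take the Laplace transform of both sides.
With L{y''} = s^2 Y - s·y(0) - y'(0) and L{y'} = sY - y(0), with y(0) = 0, y'(0) = -5: the LHS transforms to (s^2 - s + 8)Y - (-5).
The right side is L{exp(7*t)} = 1/(s - 7).
So (s^2 - s + 8)Y = 1/(s - 7) + (-5).
Solve for Y(s) and write it as one ratio of polynomials.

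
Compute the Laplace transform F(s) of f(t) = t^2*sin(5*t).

L{sin(5t)} = 5/(s^2 + 25).
Then apply L{t^2·g(t)} = (-1)^2 d^2/ds^2[G(s)] with G(s) = 5/(s^2 + 25):
differentiating 2 times and applying the sign gives 10*(3*s^2 - 25)/(s^2 + 25)^3.

F(s) = 10*(3*s^2 - 25)/(s^2 + 25)^3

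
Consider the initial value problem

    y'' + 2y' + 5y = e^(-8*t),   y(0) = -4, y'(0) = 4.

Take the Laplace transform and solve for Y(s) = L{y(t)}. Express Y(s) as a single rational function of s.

Transform both sides with L{·}.
The derivative rules (L{y''} = s^2 Y - s·y(0) - y'(0) and L{y'} = sY - y(0), with y(0) = -4, y'(0) = 4) turn the left side into (s^2 + 2*s + 5)Y - (-4*s - 4).
The right side is L{e^(-8*t)} = 1/(s + 8).
So (s^2 + 2*s + 5)Y = 1/(s + 8) + (-4*s - 4).
Isolate Y and clear denominators.

Y(s) = (-4*s^2 - 36*s - 31)/(s^3 + 10*s^2 + 21*s + 40)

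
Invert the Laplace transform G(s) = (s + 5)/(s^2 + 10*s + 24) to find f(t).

Rewrite the denominator: s^2 + 10*s + 24 = (s + 5)^2 - 1.
The form in (s + 5) signals a first-shifting-theorem factor e^(-5t).
Since L{cosh(t)} = s/(s^2 - 1), the inverse is e^(-5*t)*cosh(t).

f(t) = exp(-5*t)*cosh(t)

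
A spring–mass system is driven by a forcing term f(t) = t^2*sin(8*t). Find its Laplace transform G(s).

G(s) = 16*(3*s^2 - 64)/(s^2 + 64)^3

L{sin(8t)} = 8/(s^2 + 64).
Then apply L{t^2·g(t)} = (-1)^2 d^2/ds^2[H(s)] with H(s) = 8/(s^2 + 64):
differentiating 2 times and applying the sign gives 16*(3*s^2 - 64)/(s^2 + 64)^3.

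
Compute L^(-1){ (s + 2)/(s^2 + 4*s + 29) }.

exp(-2*t)*cos(5*t)

Rewrite the denominator: s^2 + 4*s + 29 = (s + 2)^2 + 25.
The form in (s + 2) signals a first-shifting-theorem factor e^(-2t).
Since L{cos(5t)} = s/(s^2 + 25), the inverse is e^(-2*t)*cos(5*t).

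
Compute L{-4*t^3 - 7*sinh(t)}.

-7/(s^2 - 1) - 24/s^4

Apply the Laplace transform termwise.
(-4)·[L{t^3} = 3!/s^4 = 6/s^4]; (-7)·[L{sinh(t)} = 1/(s^2 - 1)].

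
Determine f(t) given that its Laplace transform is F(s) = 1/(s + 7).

f(t) = exp(-7*t)

Since L{e^(-7t)} = 1/(s + 7), the inverse is exp(-7*t).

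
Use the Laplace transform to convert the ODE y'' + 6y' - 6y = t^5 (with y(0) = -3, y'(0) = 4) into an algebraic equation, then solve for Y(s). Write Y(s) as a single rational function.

Y(s) = (-3*s^7 - 14*s^6 + 120)/(s^8 + 6*s^7 - 6*s^6)

Apply the Laplace transform to the equation.
Using L{y''} = s^2 Y - s·y(0) - y'(0) and L{y'} = sY - y(0), with y(0) = -3, y'(0) = 4, the left side becomes (s^2 + 6*s - 6)Y - (-3*s - 14).
The right side is L{t^5} = 120/s^6.
So (s^2 + 6*s - 6)Y = 120/s^6 + (-3*s - 14).
Divide through and combine into a single rational function.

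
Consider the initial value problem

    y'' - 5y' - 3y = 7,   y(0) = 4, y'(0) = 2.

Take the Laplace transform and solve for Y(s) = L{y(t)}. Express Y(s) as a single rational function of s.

Y(s) = (4*s^2 - 18*s + 7)/(s^3 - 5*s^2 - 3*s)

Transform both sides with L{·}.
The derivative rules (L{y''} = s^2 Y - s·y(0) - y'(0) and L{y'} = sY - y(0), with y(0) = 4, y'(0) = 2) turn the left side into (s^2 - 5*s - 3)Y - (4*s - 18).
The right side is L{7} = 7/s.
So (s^2 - 5*s - 3)Y = 7/s + (4*s - 18).
Divide through and combine into a single rational function.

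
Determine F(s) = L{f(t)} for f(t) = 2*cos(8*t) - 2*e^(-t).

By linearity of the Laplace transform, transform each term separately.
(-2)·[L{e^(-t)} = 1/(s + 1)]; (2)·[L{cos(8t)} = s/(s^2 + 64)].

F(s) = 2*s/(s^2 + 64) - 2/(s + 1)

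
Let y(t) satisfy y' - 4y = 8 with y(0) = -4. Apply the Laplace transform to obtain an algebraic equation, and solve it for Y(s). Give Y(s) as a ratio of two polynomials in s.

Transform both sides with L{·}.
Using L{y'} = sY - y(0) = sY - (-4), the left side becomes (s - 4)Y - (-4).
The right side is L{8} = 8/s.
So (s - 4)Y = 8/s + (-4).
Divide through and combine into a single rational function.

Y(s) = (-4*s + 8)/(s^2 - 4*s)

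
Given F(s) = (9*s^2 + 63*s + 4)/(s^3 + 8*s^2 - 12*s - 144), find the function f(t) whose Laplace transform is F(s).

Factor the denominator: s^3 + 8*s^2 - 12*s - 144 = (s - 4)*(s + 6)^2.
Partial fraction decomposition gives [5/(s + 6)] + [5/(s + 6)^2] + [4/(s - 4)].
Invert each term: 5/(s + 6) ↔ 5e^(-6t); 5/(s + 6)^2 ↔ 5t·e^(-6t); 4/(s - 4) ↔ 4e^(4t).

f(t) = 5*t*exp(-6*t) + 4*exp(4*t) + 5*exp(-6*t)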